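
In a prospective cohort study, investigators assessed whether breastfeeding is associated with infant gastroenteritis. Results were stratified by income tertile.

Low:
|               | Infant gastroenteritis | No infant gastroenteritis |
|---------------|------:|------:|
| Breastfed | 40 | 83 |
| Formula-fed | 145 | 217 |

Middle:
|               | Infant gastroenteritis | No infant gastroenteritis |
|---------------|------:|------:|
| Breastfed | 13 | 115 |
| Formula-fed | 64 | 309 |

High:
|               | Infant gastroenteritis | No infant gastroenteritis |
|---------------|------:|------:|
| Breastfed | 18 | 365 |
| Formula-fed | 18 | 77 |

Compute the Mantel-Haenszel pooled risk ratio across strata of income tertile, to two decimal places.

0.64

RR_MH = Σ(aᵢ·n₀ᵢ/nᵢ) / Σ(cᵢ·n₁ᵢ/nᵢ), with n₁ᵢ = aᵢ+bᵢ (exposed), n₀ᵢ = cᵢ+dᵢ (unexposed), nᵢ = n₁ᵢ+n₀ᵢ.
Stratum 1 (Low): n₁ = 123, n₀ = 362, n = 485; a·n₀/n = 40·362/485 = 29.8557; c·n₁/n = 145·123/485 = 36.7732
Stratum 2 (Middle): n₁ = 128, n₀ = 373, n = 501; a·n₀/n = 13·373/501 = 9.6786; c·n₁/n = 64·128/501 = 16.3513
Stratum 3 (High): n₁ = 383, n₀ = 95, n = 478; a·n₀/n = 18·95/478 = 3.5774; c·n₁/n = 18·383/478 = 14.4226
RR_MH = (29.8557 + 9.6786 + 3.5774) / (36.7732 + 16.3513 + 14.4226) = 43.1117 / 67.5471 = 0.63825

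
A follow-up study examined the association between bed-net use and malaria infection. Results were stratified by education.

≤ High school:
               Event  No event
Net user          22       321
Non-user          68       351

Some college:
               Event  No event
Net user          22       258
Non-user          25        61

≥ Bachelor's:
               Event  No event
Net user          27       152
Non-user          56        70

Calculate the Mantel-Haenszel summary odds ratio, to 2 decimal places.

OR_MH = Σ(aᵢdᵢ/nᵢ) / Σ(bᵢcᵢ/nᵢ), where nᵢ is the stratum total.
Stratum 1 (≤ High school): n = 762; a·d/n = 22·351/762 = 10.1339; b·c/n = 321·68/762 = 28.6457
Stratum 2 (Some college): n = 366; a·d/n = 22·61/366 = 3.6667; b·c/n = 258·25/366 = 17.6230
Stratum 3 (≥ Bachelor's): n = 305; a·d/n = 27·70/305 = 6.1967; b·c/n = 152·56/305 = 27.9082
OR_MH = (10.1339 + 3.6667 + 6.1967) / (28.6457 + 17.6230 + 27.9082) = 19.9972 / 74.1768 = 0.26959

0.27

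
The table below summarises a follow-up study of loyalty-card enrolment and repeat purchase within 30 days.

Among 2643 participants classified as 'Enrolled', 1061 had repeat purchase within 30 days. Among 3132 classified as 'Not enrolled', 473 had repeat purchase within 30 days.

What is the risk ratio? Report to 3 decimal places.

2.658

From the description: a = 1061, b = 1582, c = 473, d = 2659.
Risk in exposed = 1061/2643 = 0.40144; risk in unexposed = 473/3132 = 0.15102.
RR = 0.40144 / 0.15102 = 2.65815
The risk among the exposed is 2.66 times that among the unexposed.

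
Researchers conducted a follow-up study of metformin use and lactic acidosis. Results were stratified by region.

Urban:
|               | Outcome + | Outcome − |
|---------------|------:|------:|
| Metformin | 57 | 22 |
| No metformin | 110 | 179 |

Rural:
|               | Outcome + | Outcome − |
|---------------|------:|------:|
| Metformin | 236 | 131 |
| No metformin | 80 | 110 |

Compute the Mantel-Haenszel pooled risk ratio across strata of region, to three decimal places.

RR_MH = Σ(aᵢ·n₀ᵢ/nᵢ) / Σ(cᵢ·n₁ᵢ/nᵢ), with n₁ᵢ = aᵢ+bᵢ (exposed), n₀ᵢ = cᵢ+dᵢ (unexposed), nᵢ = n₁ᵢ+n₀ᵢ.
Stratum 1 (Urban): n₁ = 79, n₀ = 289, n = 368; a·n₀/n = 57·289/368 = 44.7636; c·n₁/n = 110·79/368 = 23.6141
Stratum 2 (Rural): n₁ = 367, n₀ = 190, n = 557; a·n₀/n = 236·190/557 = 80.5027; c·n₁/n = 80·367/557 = 52.7110
RR_MH = (44.7636 + 80.5027) / (23.6141 + 52.7110) = 125.2663 / 76.3251 = 1.64122

1.641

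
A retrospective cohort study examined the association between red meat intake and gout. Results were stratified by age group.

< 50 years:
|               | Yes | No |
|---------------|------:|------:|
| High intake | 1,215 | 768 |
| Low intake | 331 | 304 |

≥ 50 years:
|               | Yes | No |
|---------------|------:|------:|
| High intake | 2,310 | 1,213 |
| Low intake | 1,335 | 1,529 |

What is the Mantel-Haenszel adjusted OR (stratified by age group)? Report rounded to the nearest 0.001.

OR_MH = Σ(aᵢdᵢ/nᵢ) / Σ(bᵢcᵢ/nᵢ), where nᵢ is the stratum total.
Stratum 1 (< 50 years): n = 2618; a·d/n = 1215·304/2618 = 141.0848; b·c/n = 768·331/2618 = 97.1001
Stratum 2 (≥ 50 years): n = 6387; a·d/n = 2310·1529/6387 = 552.9967; b·c/n = 1213·1335/6387 = 253.5392
OR_MH = (141.0848 + 552.9967) / (97.1001 + 253.5392) = 694.0815 / 350.6393 = 1.97947

1.979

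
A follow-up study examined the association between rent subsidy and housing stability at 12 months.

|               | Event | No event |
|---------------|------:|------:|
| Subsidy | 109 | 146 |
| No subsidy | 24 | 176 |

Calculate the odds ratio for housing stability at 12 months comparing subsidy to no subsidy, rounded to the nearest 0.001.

5.475

Cells: a = 109, b = 146, c = 24, d = 176.
OR = (a·d)/(b·c) = (109 × 176) / (146 × 24) = 19184 / 3504 = 5.47489
The odds of housing stability at 12 months are about 5.47 times as high in the subsidy group.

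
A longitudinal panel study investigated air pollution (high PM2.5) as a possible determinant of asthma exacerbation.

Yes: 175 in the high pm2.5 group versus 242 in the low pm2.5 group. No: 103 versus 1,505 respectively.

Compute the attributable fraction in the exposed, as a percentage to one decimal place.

From the description: a = 175, b = 103, c = 242, d = 1505.
Risk in exposed = 175/278 = 0.62950; risk in unexposed = 242/1747 = 0.13852.
RR = 0.62950/0.13852 = 4.54434
AR% = (RR − 1)/RR × 100 = (4.54434 − 1)/4.54434 × 100 = 77.9946%

78.0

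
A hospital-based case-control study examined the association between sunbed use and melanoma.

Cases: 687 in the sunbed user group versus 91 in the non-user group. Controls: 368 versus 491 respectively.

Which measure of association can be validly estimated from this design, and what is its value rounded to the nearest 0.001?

10.073

From the description: a = 687, b = 368, c = 91, d = 491.
This is a hospital-based case-control study: participants were sampled on outcome status, so risks in the source population cannot be estimated directly — relative risk is not valid here. The odds ratio is the appropriate measure.
OR = (a·d)/(b·c) = (687 × 491) / (368 × 91) = 337317 / 33488 = 10.07277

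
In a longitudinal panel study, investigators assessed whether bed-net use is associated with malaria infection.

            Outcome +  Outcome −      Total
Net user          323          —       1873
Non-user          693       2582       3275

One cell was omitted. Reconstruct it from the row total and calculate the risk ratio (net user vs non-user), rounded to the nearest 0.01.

The missing cell is in the exposed row: 1873 − 323 = 1550.
So a = 323, b = 1550, c = 693, d = 2582.
RR = [a/(a+b)] / [c/(c+d)] = (323/1873) / (693/3275) = 0.17245/0.21160 = 0.81497

0.81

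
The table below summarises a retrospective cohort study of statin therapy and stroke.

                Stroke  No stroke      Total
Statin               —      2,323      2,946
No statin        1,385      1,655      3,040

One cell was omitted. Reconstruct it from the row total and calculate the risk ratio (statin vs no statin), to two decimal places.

0.46

The missing cell is in the exposed row: 2946 − 2323 = 623.
So a = 623, b = 2323, c = 1385, d = 1655.
RR = [a/(a+b)] / [c/(c+d)] = (623/2946) / (1385/3040) = 0.21147/0.45559 = 0.46417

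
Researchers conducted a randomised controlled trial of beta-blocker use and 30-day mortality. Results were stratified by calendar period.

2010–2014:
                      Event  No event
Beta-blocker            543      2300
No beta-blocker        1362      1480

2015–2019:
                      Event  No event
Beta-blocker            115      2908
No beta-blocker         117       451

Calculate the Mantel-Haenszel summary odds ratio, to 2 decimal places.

0.24

OR_MH = Σ(aᵢdᵢ/nᵢ) / Σ(bᵢcᵢ/nᵢ), where nᵢ is the stratum total.
Stratum 1 (2010–2014): n = 5685; a·d/n = 543·1480/5685 = 141.3615; b·c/n = 2300·1362/5685 = 551.0290
Stratum 2 (2015–2019): n = 3591; a·d/n = 115·451/3591 = 14.4431; b·c/n = 2908·117/3591 = 94.7469
OR_MH = (141.3615 + 14.4431) / (551.0290 + 94.7469) = 155.8045 / 645.7759 = 0.24127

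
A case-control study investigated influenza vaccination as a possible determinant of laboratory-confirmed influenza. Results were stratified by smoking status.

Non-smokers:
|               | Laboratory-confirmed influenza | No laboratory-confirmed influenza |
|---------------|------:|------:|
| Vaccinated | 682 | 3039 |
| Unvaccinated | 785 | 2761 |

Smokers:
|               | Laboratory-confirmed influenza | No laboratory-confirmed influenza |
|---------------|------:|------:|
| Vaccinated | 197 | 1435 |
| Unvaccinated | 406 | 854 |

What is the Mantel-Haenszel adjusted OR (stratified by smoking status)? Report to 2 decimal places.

OR_MH = Σ(aᵢdᵢ/nᵢ) / Σ(bᵢcᵢ/nᵢ), where nᵢ is the stratum total.
Stratum 1 (Non-smokers): n = 7267; a·d/n = 682·2761/7267 = 259.1168; b·c/n = 3039·785/7267 = 328.2806
Stratum 2 (Smokers): n = 2892; a·d/n = 197·854/2892 = 58.1736; b·c/n = 1435·406/2892 = 201.4557
OR_MH = (259.1168 + 58.1736) / (328.2806 + 201.4557) = 317.2904 / 529.7363 = 0.59896

0.60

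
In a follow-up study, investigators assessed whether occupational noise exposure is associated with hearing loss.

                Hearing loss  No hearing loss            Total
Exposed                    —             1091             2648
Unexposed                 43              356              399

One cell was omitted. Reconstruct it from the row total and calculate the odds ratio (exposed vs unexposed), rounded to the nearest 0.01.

11.82

The missing cell is in the exposed row: 2648 − 1091 = 1557.
So a = 1557, b = 1091, c = 43, d = 356.
OR = (a·d)/(b·c) = (1557 × 356) / (1091 × 43) = 554292 / 46913 = 11.81532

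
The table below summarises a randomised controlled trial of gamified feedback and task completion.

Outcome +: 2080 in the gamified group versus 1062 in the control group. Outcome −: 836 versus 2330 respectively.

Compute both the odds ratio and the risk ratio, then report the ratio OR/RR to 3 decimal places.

From the description: a = 2080, b = 836, c = 1062, d = 2330.
OR = (2080·2330)/(836·1062) = 4846400/887832 = 5.45869
Risk in exposed = 2080/2916 = 0.71331; risk in unexposed = 1062/3392 = 0.31309; RR = 2.27828
OR/RR = 5.45869 / 2.27828 = 2.39597
The outcome is not rare, so the OR lies further from 1 than the RR.

2.396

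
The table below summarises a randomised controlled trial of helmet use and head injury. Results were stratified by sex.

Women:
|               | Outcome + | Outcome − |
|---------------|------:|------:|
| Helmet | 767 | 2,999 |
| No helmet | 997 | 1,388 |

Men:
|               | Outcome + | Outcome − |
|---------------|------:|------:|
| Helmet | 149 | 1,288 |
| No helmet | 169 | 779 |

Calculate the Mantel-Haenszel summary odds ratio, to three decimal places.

0.384

OR_MH = Σ(aᵢdᵢ/nᵢ) / Σ(bᵢcᵢ/nᵢ), where nᵢ is the stratum total.
Stratum 1 (Women): n = 6151; a·d/n = 767·1388/6151 = 173.0769; b·c/n = 2999·997/6151 = 486.1003
Stratum 2 (Men): n = 2385; a·d/n = 149·779/2385 = 48.6671; b·c/n = 1288·169/2385 = 91.2671
OR_MH = (173.0769 + 48.6671) / (486.1003 + 91.2671) = 221.7440 / 577.3674 = 0.38406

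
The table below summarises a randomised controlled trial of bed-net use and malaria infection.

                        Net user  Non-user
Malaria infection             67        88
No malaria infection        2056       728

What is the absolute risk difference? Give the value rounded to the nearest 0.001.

Reading the table with exposure as columns: a = 67 (Net user, case), b = 2056 (Net user, non-case), c = 88 (Non-user, case), d = 728.
Risk in exposed = 67/2123 = 0.031559; risk in unexposed = 88/816 = 0.107843.
Risk difference = 0.031559 − 0.107843 = -0.076284

-0.076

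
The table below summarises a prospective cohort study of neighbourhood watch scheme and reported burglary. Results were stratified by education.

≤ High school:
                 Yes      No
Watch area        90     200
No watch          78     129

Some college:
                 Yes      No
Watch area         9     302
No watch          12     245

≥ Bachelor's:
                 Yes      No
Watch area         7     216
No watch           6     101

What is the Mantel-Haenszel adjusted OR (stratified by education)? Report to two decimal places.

0.70

OR_MH = Σ(aᵢdᵢ/nᵢ) / Σ(bᵢcᵢ/nᵢ), where nᵢ is the stratum total.
Stratum 1 (≤ High school): n = 497; a·d/n = 90·129/497 = 23.3602; b·c/n = 200·78/497 = 31.3883
Stratum 2 (Some college): n = 568; a·d/n = 9·245/568 = 3.8820; b·c/n = 302·12/568 = 6.3803
Stratum 3 (≥ Bachelor's): n = 330; a·d/n = 7·101/330 = 2.1424; b·c/n = 216·6/330 = 3.9273
OR_MH = (23.3602 + 3.8820 + 2.1424) / (31.3883 + 6.3803 + 3.9273) = 29.3846 / 41.6959 = 0.70474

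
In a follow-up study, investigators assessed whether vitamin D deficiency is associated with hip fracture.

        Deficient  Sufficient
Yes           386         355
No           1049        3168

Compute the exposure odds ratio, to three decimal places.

Reading the table with exposure as columns: a = 386 (Deficient, case), b = 1049 (Deficient, non-case), c = 355 (Sufficient, case), d = 3168.
OR = (a·d)/(b·c) = (386 × 3168) / (1049 × 355) = 1222848 / 372395 = 3.28374
The odds of hip fracture are about 3.28 times as high in the deficient group.

3.284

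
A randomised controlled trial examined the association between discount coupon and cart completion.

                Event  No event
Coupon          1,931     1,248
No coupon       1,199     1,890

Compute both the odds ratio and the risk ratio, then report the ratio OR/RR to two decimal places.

1.56

Cells: a = 1931, b = 1248, c = 1199, d = 1890.
OR = (1931·1890)/(1248·1199) = 3649590/1496352 = 2.43899
Risk in exposed = 1931/3179 = 0.60742; risk in unexposed = 1199/3089 = 0.38815; RR = 1.56491
OR/RR = 2.43899 / 1.56491 = 1.55855
The outcome is not rare, so the OR lies further from 1 than the RR.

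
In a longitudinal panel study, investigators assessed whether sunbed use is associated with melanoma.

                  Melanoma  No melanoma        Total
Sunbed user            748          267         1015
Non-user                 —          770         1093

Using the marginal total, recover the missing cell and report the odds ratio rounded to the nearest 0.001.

The missing cell is in the unexposed row: 1093 − 770 = 323.
So a = 748, b = 267, c = 323, d = 770.
OR = (a·d)/(b·c) = (748 × 770) / (267 × 323) = 575960 / 86241 = 6.67849

6.678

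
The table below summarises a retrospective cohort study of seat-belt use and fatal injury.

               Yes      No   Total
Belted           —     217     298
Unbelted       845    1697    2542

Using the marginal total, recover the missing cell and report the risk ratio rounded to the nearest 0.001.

The missing cell is in the exposed row: 298 − 217 = 81.
So a = 81, b = 217, c = 845, d = 1697.
RR = [a/(a+b)] / [c/(c+d)] = (81/298) / (845/2542) = 0.27181/0.33242 = 0.81769

0.818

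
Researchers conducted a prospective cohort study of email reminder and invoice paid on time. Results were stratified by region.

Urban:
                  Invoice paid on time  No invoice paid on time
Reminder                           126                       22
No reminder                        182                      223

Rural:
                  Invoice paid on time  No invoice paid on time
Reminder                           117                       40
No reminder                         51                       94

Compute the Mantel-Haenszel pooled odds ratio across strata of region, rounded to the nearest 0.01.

OR_MH = Σ(aᵢdᵢ/nᵢ) / Σ(bᵢcᵢ/nᵢ), where nᵢ is the stratum total.
Stratum 1 (Urban): n = 553; a·d/n = 126·223/553 = 50.8101; b·c/n = 22·182/553 = 7.2405
Stratum 2 (Rural): n = 302; a·d/n = 117·94/302 = 36.4172; b·c/n = 40·51/302 = 6.7550
OR_MH = (50.8101 + 36.4172) / (7.2405 + 6.7550) = 87.2273 / 13.9955 = 6.23254

6.23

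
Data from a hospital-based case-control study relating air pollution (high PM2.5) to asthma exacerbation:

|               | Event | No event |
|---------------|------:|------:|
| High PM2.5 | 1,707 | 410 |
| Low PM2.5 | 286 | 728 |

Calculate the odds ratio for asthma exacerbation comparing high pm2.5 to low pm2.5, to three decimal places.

Cells: a = 1707, b = 410, c = 286, d = 728.
OR = (a·d)/(b·c) = (1707 × 728) / (410 × 286) = 1242696 / 117260 = 10.59778
The odds of asthma exacerbation are about 10.60 times as high in the high pm2.5 group.

10.598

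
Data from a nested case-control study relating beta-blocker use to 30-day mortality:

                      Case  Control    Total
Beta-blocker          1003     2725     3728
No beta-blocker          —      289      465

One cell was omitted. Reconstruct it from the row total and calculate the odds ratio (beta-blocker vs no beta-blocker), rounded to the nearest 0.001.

0.604

The missing cell is in the unexposed row: 465 − 289 = 176.
So a = 1003, b = 2725, c = 176, d = 289.
OR = (a·d)/(b·c) = (1003 × 289) / (2725 × 176) = 289867 / 479600 = 0.60439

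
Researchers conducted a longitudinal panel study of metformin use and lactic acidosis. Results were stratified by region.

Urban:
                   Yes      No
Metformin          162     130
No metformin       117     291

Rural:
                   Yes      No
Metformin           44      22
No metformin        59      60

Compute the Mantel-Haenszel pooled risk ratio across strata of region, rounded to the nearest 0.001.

RR_MH = Σ(aᵢ·n₀ᵢ/nᵢ) / Σ(cᵢ·n₁ᵢ/nᵢ), with n₁ᵢ = aᵢ+bᵢ (exposed), n₀ᵢ = cᵢ+dᵢ (unexposed), nᵢ = n₁ᵢ+n₀ᵢ.
Stratum 1 (Urban): n₁ = 292, n₀ = 408, n = 700; a·n₀/n = 162·408/700 = 94.4229; c·n₁/n = 117·292/700 = 48.8057
Stratum 2 (Rural): n₁ = 66, n₀ = 119, n = 185; a·n₀/n = 44·119/185 = 28.3027; c·n₁/n = 59·66/185 = 21.0486
RR_MH = (94.4229 + 28.3027) / (48.8057 + 21.0486) = 122.7256 / 69.8544 = 1.75688

1.757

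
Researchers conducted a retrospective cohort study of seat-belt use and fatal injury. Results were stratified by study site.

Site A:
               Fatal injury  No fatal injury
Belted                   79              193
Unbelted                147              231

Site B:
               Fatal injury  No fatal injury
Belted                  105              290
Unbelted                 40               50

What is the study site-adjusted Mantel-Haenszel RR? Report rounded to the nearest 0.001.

0.695

RR_MH = Σ(aᵢ·n₀ᵢ/nᵢ) / Σ(cᵢ·n₁ᵢ/nᵢ), with n₁ᵢ = aᵢ+bᵢ (exposed), n₀ᵢ = cᵢ+dᵢ (unexposed), nᵢ = n₁ᵢ+n₀ᵢ.
Stratum 1 (Site A): n₁ = 272, n₀ = 378, n = 650; a·n₀/n = 79·378/650 = 45.9415; c·n₁/n = 147·272/650 = 61.5138
Stratum 2 (Site B): n₁ = 395, n₀ = 90, n = 485; a·n₀/n = 105·90/485 = 19.4845; c·n₁/n = 40·395/485 = 32.5773
RR_MH = (45.9415 + 19.4845) / (61.5138 + 32.5773) = 65.4261 / 94.0912 = 0.69535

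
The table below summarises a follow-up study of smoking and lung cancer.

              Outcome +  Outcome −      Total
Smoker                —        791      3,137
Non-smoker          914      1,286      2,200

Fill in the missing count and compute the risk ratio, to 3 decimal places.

1.800

The missing cell is in the exposed row: 3137 − 791 = 2346.
So a = 2346, b = 791, c = 914, d = 1286.
RR = [a/(a+b)] / [c/(c+d)] = (2346/3137) / (914/2200) = 0.74785/0.41545 = 1.80007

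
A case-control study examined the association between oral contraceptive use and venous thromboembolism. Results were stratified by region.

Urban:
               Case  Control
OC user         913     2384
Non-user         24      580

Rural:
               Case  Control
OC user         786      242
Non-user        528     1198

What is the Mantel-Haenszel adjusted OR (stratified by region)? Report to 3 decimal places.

OR_MH = Σ(aᵢdᵢ/nᵢ) / Σ(bᵢcᵢ/nᵢ), where nᵢ is the stratum total.
Stratum 1 (Urban): n = 3901; a·d/n = 913·580/3901 = 135.7447; b·c/n = 2384·24/3901 = 14.6670
Stratum 2 (Rural): n = 2754; a·d/n = 786·1198/2754 = 341.9129; b·c/n = 242·528/2754 = 46.3965
OR_MH = (135.7447 + 341.9129) / (14.6670 + 46.3965) = 477.6575 / 61.0635 = 7.82231

7.822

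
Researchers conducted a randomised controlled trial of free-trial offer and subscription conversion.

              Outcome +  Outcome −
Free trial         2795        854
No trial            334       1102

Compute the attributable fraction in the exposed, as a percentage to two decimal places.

Cells: a = 2795, b = 854, c = 334, d = 1102.
Risk in exposed = 2795/3649 = 0.76596; risk in unexposed = 334/1436 = 0.23259.
RR = 0.76596/0.23259 = 3.29318
AR% = (RR − 1)/RR × 100 = (3.29318 − 1)/3.29318 × 100 = 69.6342%

69.63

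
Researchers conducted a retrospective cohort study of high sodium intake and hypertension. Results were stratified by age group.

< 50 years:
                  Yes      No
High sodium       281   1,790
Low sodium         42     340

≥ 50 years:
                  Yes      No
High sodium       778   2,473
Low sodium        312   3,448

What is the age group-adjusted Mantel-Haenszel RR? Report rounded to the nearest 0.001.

2.559

RR_MH = Σ(aᵢ·n₀ᵢ/nᵢ) / Σ(cᵢ·n₁ᵢ/nᵢ), with n₁ᵢ = aᵢ+bᵢ (exposed), n₀ᵢ = cᵢ+dᵢ (unexposed), nᵢ = n₁ᵢ+n₀ᵢ.
Stratum 1 (< 50 years): n₁ = 2071, n₀ = 382, n = 2453; a·n₀/n = 281·382/2453 = 43.7595; c·n₁/n = 42·2071/2453 = 35.4594
Stratum 2 (≥ 50 years): n₁ = 3251, n₀ = 3760, n = 7011; a·n₀/n = 778·3760/7011 = 417.2415; c·n₁/n = 312·3251/7011 = 144.6744
RR_MH = (43.7595 + 417.2415) / (35.4594 + 144.6744) = 461.0010 / 180.1338 = 2.55921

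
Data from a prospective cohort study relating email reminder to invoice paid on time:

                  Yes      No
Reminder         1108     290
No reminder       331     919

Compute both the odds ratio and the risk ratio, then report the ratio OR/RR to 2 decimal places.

3.54

Cells: a = 1108, b = 290, c = 331, d = 919.
OR = (1108·919)/(290·331) = 1018252/95990 = 10.60790
Risk in exposed = 1108/1398 = 0.79256; risk in unexposed = 331/1250 = 0.26480; RR = 2.99305
OR/RR = 10.60790 / 2.99305 = 3.54417
The outcome is not rare, so the OR lies further from 1 than the RR.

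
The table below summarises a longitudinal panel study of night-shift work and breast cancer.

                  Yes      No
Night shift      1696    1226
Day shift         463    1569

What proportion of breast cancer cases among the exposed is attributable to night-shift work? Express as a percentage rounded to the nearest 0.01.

Cells: a = 1696, b = 1226, c = 463, d = 1569.
Risk in exposed = 1696/2922 = 0.58042; risk in unexposed = 463/2032 = 0.22785.
RR = 0.58042/0.22785 = 2.54735
AR% = (RR − 1)/RR × 100 = (2.54735 − 1)/2.54735 × 100 = 60.7435%

60.74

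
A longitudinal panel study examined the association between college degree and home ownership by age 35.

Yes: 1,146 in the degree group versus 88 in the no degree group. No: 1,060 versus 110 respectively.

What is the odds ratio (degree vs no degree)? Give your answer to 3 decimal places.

1.351

From the description: a = 1146, b = 1060, c = 88, d = 110.
OR = (a·d)/(b·c) = (1146 × 110) / (1060 × 88) = 126060 / 93280 = 1.35142
The odds of home ownership by age 35 are about 1.35 times as high in the degree group.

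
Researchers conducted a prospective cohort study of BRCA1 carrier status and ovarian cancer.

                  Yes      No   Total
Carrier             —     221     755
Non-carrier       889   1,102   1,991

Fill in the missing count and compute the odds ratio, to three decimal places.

2.995

The missing cell is in the exposed row: 755 − 221 = 534.
So a = 534, b = 221, c = 889, d = 1102.
OR = (a·d)/(b·c) = (534 × 1102) / (221 × 889) = 588468 / 196469 = 2.99522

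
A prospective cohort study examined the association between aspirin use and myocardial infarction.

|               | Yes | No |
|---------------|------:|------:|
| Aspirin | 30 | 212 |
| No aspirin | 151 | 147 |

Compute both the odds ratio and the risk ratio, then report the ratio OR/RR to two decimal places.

0.56

Cells: a = 30, b = 212, c = 151, d = 147.
OR = (30·147)/(212·151) = 4410/32012 = 0.13776
Risk in exposed = 30/242 = 0.12397; risk in unexposed = 151/298 = 0.50671; RR = 0.24465
OR/RR = 0.13776 / 0.24465 = 0.56309
The outcome is not rare, so the OR lies further from 1 than the RR.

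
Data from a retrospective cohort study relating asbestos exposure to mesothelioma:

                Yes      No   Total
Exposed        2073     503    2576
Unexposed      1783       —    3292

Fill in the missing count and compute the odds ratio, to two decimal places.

3.49

The missing cell is in the unexposed row: 3292 − 1783 = 1509.
So a = 2073, b = 503, c = 1783, d = 1509.
OR = (a·d)/(b·c) = (2073 × 1509) / (503 × 1783) = 3128157 / 896849 = 3.48794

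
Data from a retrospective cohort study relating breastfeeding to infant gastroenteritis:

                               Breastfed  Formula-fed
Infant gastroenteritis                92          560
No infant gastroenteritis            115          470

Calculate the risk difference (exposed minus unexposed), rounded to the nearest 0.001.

Reading the table with exposure as columns: a = 92 (Breastfed, case), b = 115 (Breastfed, non-case), c = 560 (Formula-fed, case), d = 470.
Risk in exposed = 92/207 = 0.444444; risk in unexposed = 560/1030 = 0.543689.
Risk difference = 0.444444 − 0.543689 = -0.099245

-0.099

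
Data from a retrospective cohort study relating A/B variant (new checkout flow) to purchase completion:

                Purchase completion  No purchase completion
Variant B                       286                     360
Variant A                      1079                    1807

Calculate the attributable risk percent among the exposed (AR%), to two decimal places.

15.55

Cells: a = 286, b = 360, c = 1079, d = 1807.
Risk in exposed = 286/646 = 0.44272; risk in unexposed = 1079/2886 = 0.37387.
RR = 0.44272/0.37387 = 1.18415
AR% = (RR − 1)/RR × 100 = (1.18415 − 1)/1.18415 × 100 = 15.5516%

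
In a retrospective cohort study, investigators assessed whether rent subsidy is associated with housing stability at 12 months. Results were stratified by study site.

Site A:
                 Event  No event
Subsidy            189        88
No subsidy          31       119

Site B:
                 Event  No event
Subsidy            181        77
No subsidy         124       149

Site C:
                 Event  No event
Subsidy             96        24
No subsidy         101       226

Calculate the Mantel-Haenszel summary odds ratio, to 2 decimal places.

5.10

OR_MH = Σ(aᵢdᵢ/nᵢ) / Σ(bᵢcᵢ/nᵢ), where nᵢ is the stratum total.
Stratum 1 (Site A): n = 427; a·d/n = 189·119/427 = 52.6721; b·c/n = 88·31/427 = 6.3888
Stratum 2 (Site B): n = 531; a·d/n = 181·149/531 = 50.7891; b·c/n = 77·124/531 = 17.9812
Stratum 3 (Site C): n = 447; a·d/n = 96·226/447 = 48.5369; b·c/n = 24·101/447 = 5.4228
OR_MH = (52.6721 + 50.7891 + 48.5369) / (6.3888 + 17.9812 + 5.4228) = 151.9981 / 29.7927 = 5.10185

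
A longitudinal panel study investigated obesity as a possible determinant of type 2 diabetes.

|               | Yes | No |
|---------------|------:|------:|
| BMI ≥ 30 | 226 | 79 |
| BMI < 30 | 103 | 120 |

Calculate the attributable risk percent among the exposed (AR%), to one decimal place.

Cells: a = 226, b = 79, c = 103, d = 120.
Risk in exposed = 226/305 = 0.74098; risk in unexposed = 103/223 = 0.46188.
RR = 0.74098/0.46188 = 1.60427
AR% = (RR − 1)/RR × 100 = (1.60427 − 1)/1.60427 × 100 = 37.6662%

37.7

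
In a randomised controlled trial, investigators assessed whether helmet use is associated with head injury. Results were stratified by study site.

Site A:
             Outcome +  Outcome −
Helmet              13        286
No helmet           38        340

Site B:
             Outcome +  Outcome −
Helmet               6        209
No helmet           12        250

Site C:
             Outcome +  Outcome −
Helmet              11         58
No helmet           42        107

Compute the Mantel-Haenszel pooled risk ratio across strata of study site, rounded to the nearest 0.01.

RR_MH = Σ(aᵢ·n₀ᵢ/nᵢ) / Σ(cᵢ·n₁ᵢ/nᵢ), with n₁ᵢ = aᵢ+bᵢ (exposed), n₀ᵢ = cᵢ+dᵢ (unexposed), nᵢ = n₁ᵢ+n₀ᵢ.
Stratum 1 (Site A): n₁ = 299, n₀ = 378, n = 677; a·n₀/n = 13·378/677 = 7.2585; c·n₁/n = 38·299/677 = 16.7829
Stratum 2 (Site B): n₁ = 215, n₀ = 262, n = 477; a·n₀/n = 6·262/477 = 3.2956; c·n₁/n = 12·215/477 = 5.4088
Stratum 3 (Site C): n₁ = 69, n₀ = 149, n = 218; a·n₀/n = 11·149/218 = 7.5183; c·n₁/n = 42·69/218 = 13.2936
RR_MH = (7.2585 + 3.2956 + 7.5183) / (16.7829 + 5.4088 + 13.2936) = 18.0724 / 35.4852 = 0.50929

0.51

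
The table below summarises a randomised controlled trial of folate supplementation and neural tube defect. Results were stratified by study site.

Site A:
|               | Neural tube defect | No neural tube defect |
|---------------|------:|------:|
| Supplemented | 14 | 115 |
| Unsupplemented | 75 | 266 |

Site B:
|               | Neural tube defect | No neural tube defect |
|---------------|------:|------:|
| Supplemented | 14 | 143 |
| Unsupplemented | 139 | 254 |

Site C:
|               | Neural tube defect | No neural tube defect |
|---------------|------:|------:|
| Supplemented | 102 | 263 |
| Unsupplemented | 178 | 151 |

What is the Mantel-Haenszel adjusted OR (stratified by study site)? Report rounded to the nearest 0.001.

0.300

OR_MH = Σ(aᵢdᵢ/nᵢ) / Σ(bᵢcᵢ/nᵢ), where nᵢ is the stratum total.
Stratum 1 (Site A): n = 470; a·d/n = 14·266/470 = 7.9234; b·c/n = 115·75/470 = 18.3511
Stratum 2 (Site B): n = 550; a·d/n = 14·254/550 = 6.4655; b·c/n = 143·139/550 = 36.1400
Stratum 3 (Site C): n = 694; a·d/n = 102·151/694 = 22.1931; b·c/n = 263·178/694 = 67.4553
OR_MH = (7.9234 + 6.4655 + 22.1931) / (18.3511 + 36.1400 + 67.4553) = 36.5819 / 121.9464 = 0.29998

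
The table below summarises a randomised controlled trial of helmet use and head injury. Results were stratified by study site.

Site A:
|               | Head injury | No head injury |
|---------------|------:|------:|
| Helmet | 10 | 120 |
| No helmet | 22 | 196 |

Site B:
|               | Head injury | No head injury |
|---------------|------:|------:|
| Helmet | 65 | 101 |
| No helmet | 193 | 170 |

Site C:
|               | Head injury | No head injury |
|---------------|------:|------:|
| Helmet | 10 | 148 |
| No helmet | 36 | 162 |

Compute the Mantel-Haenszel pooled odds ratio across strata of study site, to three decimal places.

0.523

OR_MH = Σ(aᵢdᵢ/nᵢ) / Σ(bᵢcᵢ/nᵢ), where nᵢ is the stratum total.
Stratum 1 (Site A): n = 348; a·d/n = 10·196/348 = 5.6322; b·c/n = 120·22/348 = 7.5862
Stratum 2 (Site B): n = 529; a·d/n = 65·170/529 = 20.8885; b·c/n = 101·193/529 = 36.8488
Stratum 3 (Site C): n = 356; a·d/n = 10·162/356 = 4.5506; b·c/n = 148·36/356 = 14.9663
OR_MH = (5.6322 + 20.8885 + 4.5506) / (7.5862 + 36.8488 + 14.9663) = 31.0712 / 59.4013 = 0.52307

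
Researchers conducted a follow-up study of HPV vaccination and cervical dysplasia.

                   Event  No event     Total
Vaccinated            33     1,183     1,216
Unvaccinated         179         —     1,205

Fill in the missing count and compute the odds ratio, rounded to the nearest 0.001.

The missing cell is in the unexposed row: 1205 − 179 = 1026.
So a = 33, b = 1183, c = 179, d = 1026.
OR = (a·d)/(b·c) = (33 × 1026) / (1183 × 179) = 33858 / 211757 = 0.15989

0.160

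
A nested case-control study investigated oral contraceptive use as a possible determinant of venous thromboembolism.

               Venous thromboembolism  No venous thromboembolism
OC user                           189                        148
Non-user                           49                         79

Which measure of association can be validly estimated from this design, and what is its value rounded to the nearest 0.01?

Cells: a = 189, b = 148, c = 49, d = 79.
This is a nested case-control study: participants were sampled on outcome status, so risks in the source population cannot be estimated directly — relative risk is not valid here. The odds ratio is the appropriate measure.
OR = (a·d)/(b·c) = (189 × 79) / (148 × 49) = 14931 / 7252 = 2.05888

2.06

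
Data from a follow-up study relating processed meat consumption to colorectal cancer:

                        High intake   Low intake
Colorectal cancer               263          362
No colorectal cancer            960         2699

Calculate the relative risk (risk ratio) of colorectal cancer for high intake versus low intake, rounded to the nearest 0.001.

Reading the table with exposure as columns: a = 263 (High intake, case), b = 960 (High intake, non-case), c = 362 (Low intake, case), d = 2699.
Risk in exposed = 263/1223 = 0.21504; risk in unexposed = 362/3061 = 0.11826.
RR = 0.21504 / 0.11826 = 1.81838
The risk among the exposed is 1.82 times that among the unexposed.

1.818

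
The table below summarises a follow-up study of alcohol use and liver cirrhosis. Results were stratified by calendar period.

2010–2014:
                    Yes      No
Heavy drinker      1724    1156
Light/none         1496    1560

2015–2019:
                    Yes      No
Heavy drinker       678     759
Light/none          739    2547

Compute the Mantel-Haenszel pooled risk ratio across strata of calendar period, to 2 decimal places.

1.43

RR_MH = Σ(aᵢ·n₀ᵢ/nᵢ) / Σ(cᵢ·n₁ᵢ/nᵢ), with n₁ᵢ = aᵢ+bᵢ (exposed), n₀ᵢ = cᵢ+dᵢ (unexposed), nᵢ = n₁ᵢ+n₀ᵢ.
Stratum 1 (2010–2014): n₁ = 2880, n₀ = 3056, n = 5936; a·n₀/n = 1724·3056/5936 = 887.5580; c·n₁/n = 1496·2880/5936 = 725.8221
Stratum 2 (2015–2019): n₁ = 1437, n₀ = 3286, n = 4723; a·n₀/n = 678·3286/4723 = 471.7146; c·n₁/n = 739·1437/4723 = 224.8450
RR_MH = (887.5580 + 471.7146) / (725.8221 + 224.8450) = 1359.2725 / 950.6671 = 1.42981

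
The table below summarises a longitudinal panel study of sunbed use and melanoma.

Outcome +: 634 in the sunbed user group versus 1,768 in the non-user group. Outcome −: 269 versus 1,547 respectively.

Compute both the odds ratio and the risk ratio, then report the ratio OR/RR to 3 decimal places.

1.567

From the description: a = 634, b = 269, c = 1768, d = 1547.
OR = (634·1547)/(269·1768) = 980798/475592 = 2.06227
Risk in exposed = 634/903 = 0.70210; risk in unexposed = 1768/3315 = 0.53333; RR = 1.31645
OR/RR = 2.06227 / 1.31645 = 1.56654
The outcome is not rare, so the OR lies further from 1 than the RR.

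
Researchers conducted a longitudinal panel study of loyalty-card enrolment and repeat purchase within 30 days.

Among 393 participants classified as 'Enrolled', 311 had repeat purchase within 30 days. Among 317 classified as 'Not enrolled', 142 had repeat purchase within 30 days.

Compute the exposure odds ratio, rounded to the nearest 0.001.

4.674

From the description: a = 311, b = 82, c = 142, d = 175.
OR = (a·d)/(b·c) = (311 × 175) / (82 × 142) = 54425 / 11644 = 4.67408
The odds of repeat purchase within 30 days are about 4.67 times as high in the enrolled group.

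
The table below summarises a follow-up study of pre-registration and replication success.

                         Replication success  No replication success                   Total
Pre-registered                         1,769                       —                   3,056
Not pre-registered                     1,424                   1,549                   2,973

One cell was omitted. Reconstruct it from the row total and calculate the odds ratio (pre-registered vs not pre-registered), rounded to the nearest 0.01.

1.50

The missing cell is in the exposed row: 3056 − 1769 = 1287.
So a = 1769, b = 1287, c = 1424, d = 1549.
OR = (a·d)/(b·c) = (1769 × 1549) / (1287 × 1424) = 2740181 / 1832688 = 1.49517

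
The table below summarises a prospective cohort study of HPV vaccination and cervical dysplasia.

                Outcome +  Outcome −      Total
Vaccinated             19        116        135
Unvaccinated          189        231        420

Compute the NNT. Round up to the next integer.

4

Risk in treated group = 19/135 = 0.14074; risk in control = 189/420 = 0.45000.
Absolute risk reduction = 0.45000 − 0.14074 = 0.30926
NNT = 1 / ARR = 1 / 0.30926 = 3.234 → round up → 4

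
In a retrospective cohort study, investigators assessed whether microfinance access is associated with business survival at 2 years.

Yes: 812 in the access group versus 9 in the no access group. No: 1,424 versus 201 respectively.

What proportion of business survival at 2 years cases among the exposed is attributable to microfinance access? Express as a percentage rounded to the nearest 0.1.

88.2

From the description: a = 812, b = 1424, c = 9, d = 201.
Risk in exposed = 812/2236 = 0.36315; risk in unexposed = 9/210 = 0.04286.
RR = 0.36315/0.04286 = 8.47346
AR% = (RR − 1)/RR × 100 = (8.47346 − 1)/8.47346 × 100 = 88.1985%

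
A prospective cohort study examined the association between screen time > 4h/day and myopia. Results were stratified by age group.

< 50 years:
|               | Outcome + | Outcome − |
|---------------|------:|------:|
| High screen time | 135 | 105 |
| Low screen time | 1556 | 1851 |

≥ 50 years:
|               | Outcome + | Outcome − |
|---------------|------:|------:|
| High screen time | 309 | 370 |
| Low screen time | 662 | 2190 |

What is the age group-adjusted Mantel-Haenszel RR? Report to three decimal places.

1.636

RR_MH = Σ(aᵢ·n₀ᵢ/nᵢ) / Σ(cᵢ·n₁ᵢ/nᵢ), with n₁ᵢ = aᵢ+bᵢ (exposed), n₀ᵢ = cᵢ+dᵢ (unexposed), nᵢ = n₁ᵢ+n₀ᵢ.
Stratum 1 (< 50 years): n₁ = 240, n₀ = 3407, n = 3647; a·n₀/n = 135·3407/3647 = 126.1160; c·n₁/n = 1556·240/3647 = 102.3965
Stratum 2 (≥ 50 years): n₁ = 679, n₀ = 2852, n = 3531; a·n₀/n = 309·2852/3531 = 249.5803; c·n₁/n = 662·679/3531 = 127.3005
RR_MH = (126.1160 + 249.5803) / (102.3965 + 127.3005) = 375.6963 / 229.6970 = 1.63562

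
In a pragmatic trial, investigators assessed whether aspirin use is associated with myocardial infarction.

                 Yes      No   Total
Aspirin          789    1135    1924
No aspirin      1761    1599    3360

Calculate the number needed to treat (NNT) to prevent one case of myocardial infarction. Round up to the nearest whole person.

9

Risk in treated group = 789/1924 = 0.41008; risk in control = 1761/3360 = 0.52411.
Absolute risk reduction = 0.52411 − 0.41008 = 0.11402
NNT = 1 / ARR = 1 / 0.11402 = 8.770 → round up → 9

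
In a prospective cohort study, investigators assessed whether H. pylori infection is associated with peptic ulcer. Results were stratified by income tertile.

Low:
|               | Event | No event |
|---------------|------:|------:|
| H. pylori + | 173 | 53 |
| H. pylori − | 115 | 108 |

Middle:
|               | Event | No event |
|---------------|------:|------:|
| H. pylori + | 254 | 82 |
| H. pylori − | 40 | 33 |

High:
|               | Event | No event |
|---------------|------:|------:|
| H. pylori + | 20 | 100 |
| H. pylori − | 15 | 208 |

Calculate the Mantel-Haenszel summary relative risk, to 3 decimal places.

1.503

RR_MH = Σ(aᵢ·n₀ᵢ/nᵢ) / Σ(cᵢ·n₁ᵢ/nᵢ), with n₁ᵢ = aᵢ+bᵢ (exposed), n₀ᵢ = cᵢ+dᵢ (unexposed), nᵢ = n₁ᵢ+n₀ᵢ.
Stratum 1 (Low): n₁ = 226, n₀ = 223, n = 449; a·n₀/n = 173·223/449 = 85.9220; c·n₁/n = 115·226/449 = 57.8842
Stratum 2 (Middle): n₁ = 336, n₀ = 73, n = 409; a·n₀/n = 254·73/409 = 45.3350; c·n₁/n = 40·336/409 = 32.8606
Stratum 3 (High): n₁ = 120, n₀ = 223, n = 343; a·n₀/n = 20·223/343 = 13.0029; c·n₁/n = 15·120/343 = 5.2478
RR_MH = (85.9220 + 45.3350 + 13.0029) / (57.8842 + 32.8606 + 5.2478) = 144.2599 / 95.9926 = 1.50282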